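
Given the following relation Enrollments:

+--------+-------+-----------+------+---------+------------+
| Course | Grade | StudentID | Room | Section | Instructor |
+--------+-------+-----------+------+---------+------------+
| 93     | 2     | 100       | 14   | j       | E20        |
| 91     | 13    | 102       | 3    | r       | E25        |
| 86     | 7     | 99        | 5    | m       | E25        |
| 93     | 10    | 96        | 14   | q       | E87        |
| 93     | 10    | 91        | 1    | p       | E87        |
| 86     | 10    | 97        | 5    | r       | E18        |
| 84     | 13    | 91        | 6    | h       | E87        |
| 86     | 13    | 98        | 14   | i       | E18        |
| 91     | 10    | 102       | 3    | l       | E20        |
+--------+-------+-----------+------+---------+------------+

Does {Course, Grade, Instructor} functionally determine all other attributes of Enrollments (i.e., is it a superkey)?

Two distinct rows share (Course=93, Grade=10, Instructor=E87), so {Course, Grade, Instructor} does not determine every attribute — not a superkey.

No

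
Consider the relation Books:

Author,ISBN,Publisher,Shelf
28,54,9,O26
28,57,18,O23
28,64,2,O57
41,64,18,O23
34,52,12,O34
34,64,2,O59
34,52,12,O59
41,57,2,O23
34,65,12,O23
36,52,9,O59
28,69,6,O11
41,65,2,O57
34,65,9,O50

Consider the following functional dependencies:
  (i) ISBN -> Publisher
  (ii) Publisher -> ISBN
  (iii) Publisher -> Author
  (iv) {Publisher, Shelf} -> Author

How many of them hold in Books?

0

(i) ISBN -> Publisher: ISBN=57: 2 rows → Publisher takes values {18, 2} — violation; ISBN=64: 3 rows → Publisher takes values {2, 18} — violation; ISBN=52: 3 rows → Publisher takes values {12, 9} — violation; ISBN=65: 3 rows → Publisher takes values {12, 2, 9} — violation — fails.
(ii) Publisher -> ISBN: Publisher=9: 3 rows → ISBN takes values {54, 52, 65} — violation; Publisher=18: 2 rows → ISBN takes values {57, 64} — violation; Publisher=2: 4 rows → ISBN takes values {64, 57, 65} — violation; Publisher=12: 3 rows → ISBN takes values {52, 65} — violation — fails.
(iii) Publisher -> Author: Publisher=9: 3 rows → Author takes values {28, 36, 34} — violation; Publisher=18: 2 rows → Author takes values {28, 41} — violation; Publisher=2: 4 rows → Author takes values {28, 34, 41} — violation — fails.
(iv) {Publisher, Shelf} -> Author: (Publisher=18, Shelf=O23): 2 rows → Author takes values {28, 41} — violation; (Publisher=2, Shelf=O57): 2 rows → Author takes values {28, 41} — violation — fails.
None of the 4 dependencies hold.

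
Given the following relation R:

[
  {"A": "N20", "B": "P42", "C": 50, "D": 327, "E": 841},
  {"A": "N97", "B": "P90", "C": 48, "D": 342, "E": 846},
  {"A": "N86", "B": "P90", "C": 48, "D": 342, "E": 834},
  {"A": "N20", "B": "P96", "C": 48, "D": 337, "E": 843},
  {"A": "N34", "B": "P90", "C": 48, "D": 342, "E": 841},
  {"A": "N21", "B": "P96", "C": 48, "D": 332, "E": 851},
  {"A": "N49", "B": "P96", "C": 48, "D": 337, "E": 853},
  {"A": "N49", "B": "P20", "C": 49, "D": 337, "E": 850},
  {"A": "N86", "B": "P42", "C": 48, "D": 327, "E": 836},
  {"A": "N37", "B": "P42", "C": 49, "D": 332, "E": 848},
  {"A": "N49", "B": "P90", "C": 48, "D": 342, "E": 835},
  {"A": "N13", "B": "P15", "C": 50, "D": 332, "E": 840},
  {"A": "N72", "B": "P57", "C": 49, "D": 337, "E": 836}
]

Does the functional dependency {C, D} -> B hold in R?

No

(C=50, D=327): 1 row → B = P42 ✓
(C=48, D=342): 4 rows → B = P90, P90, P90, P90 ✓
(C=48, D=337): 2 rows → B = P96, P96 ✓
(C=48, D=332): 1 row → B = P96 ✓
(C=49, D=337): 2 rows → B takes values {P20, P57} — violation
(C=48, D=327): 1 row → B = P42 ✓
(C=49, D=332): 1 row → B = P42 ✓
(C=50, D=332): 1 row → B = P15 ✓
Two rows agree on {C, D} but differ on B, so {C, D} -> B does not hold.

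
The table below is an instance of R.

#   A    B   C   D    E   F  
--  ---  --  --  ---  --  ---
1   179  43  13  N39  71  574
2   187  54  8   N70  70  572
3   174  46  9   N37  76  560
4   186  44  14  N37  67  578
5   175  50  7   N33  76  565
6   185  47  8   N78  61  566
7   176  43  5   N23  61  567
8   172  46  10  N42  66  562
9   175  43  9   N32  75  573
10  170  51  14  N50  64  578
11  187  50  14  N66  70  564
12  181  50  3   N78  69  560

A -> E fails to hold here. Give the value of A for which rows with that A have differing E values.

A=179: row 1 → E = 71 ✓
A=187: rows 2, 11 → E = 70, 70 ✓
A=174: row 3 → E = 76 ✓
A=186: row 4 → E = 67 ✓
A=175: rows 5, 9 → E takes values {76, 75} — violation
A=185: row 6 → E = 61 ✓
A=176: row 7 → E = 61 ✓
A=172: row 8 → E = 66 ✓
A=170: row 10 → E = 64 ✓
A=181: row 12 → E = 69 ✓
The only A value with inconsistent E is A=175.

175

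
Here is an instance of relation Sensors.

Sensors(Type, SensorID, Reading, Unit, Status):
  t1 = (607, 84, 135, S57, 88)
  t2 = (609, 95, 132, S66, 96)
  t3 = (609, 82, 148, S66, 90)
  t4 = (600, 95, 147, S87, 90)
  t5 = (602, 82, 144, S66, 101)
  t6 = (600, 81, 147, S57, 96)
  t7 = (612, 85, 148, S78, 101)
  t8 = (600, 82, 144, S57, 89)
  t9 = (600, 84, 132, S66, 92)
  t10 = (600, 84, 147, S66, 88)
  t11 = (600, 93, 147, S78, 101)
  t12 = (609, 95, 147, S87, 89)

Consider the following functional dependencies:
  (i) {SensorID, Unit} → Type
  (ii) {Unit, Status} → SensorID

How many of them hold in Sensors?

(i) {SensorID, Unit} → Type: (SensorID=82, Unit=S66): rows 3, 5 → Type takes values {609, 602} — violation; (SensorID=95, Unit=S87): rows 4, 12 → Type takes values {600, 609} — violation — fails.
(ii) {Unit, Status} → SensorID: (Unit=S78, Status=101): rows 7, 11 → SensorID takes values {85, 93} — violation — fails.
None of the 2 dependencies hold.

0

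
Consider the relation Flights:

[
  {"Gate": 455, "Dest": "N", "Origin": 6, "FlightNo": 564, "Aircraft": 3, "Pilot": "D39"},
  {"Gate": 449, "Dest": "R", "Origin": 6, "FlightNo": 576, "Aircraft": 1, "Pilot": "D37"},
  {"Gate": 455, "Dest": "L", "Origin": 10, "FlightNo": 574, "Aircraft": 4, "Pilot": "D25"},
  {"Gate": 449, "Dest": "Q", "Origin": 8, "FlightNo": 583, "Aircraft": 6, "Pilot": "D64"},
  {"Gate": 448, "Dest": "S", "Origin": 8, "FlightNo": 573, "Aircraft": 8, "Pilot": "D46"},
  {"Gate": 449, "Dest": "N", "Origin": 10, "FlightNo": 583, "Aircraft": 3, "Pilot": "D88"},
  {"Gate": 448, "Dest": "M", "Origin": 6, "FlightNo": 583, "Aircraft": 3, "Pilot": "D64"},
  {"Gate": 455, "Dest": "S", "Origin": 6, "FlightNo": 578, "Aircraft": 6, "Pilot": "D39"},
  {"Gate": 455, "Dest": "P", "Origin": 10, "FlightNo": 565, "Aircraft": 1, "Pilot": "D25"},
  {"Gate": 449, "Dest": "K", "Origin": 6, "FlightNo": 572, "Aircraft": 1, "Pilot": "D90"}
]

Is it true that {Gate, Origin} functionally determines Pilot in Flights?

(Gate=455, Origin=6): 2 rows → Pilot = D39, D39 ✓
(Gate=449, Origin=6): 2 rows → Pilot takes values {D37, D90} — violation
(Gate=455, Origin=10): 2 rows → Pilot = D25, D25 ✓
(Gate=449, Origin=8): 1 row → Pilot = D64 ✓
(Gate=448, Origin=8): 1 row → Pilot = D46 ✓
(Gate=449, Origin=10): 1 row → Pilot = D88 ✓
(Gate=448, Origin=6): 1 row → Pilot = D64 ✓
Two rows agree on {Gate, Origin} but differ on Pilot, so {Gate, Origin} → Pilot does not hold.

No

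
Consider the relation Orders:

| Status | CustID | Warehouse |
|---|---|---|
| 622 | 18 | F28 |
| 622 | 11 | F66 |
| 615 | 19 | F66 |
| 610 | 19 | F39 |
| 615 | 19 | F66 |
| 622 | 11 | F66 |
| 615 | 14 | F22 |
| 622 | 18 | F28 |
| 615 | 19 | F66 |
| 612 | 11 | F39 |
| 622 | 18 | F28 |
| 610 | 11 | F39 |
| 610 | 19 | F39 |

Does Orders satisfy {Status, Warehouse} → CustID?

(Status=622, Warehouse=F28): 3 rows → CustID = 18, 18, 18 ✓
(Status=622, Warehouse=F66): 2 rows → CustID = 11, 11 ✓
(Status=615, Warehouse=F66): 3 rows → CustID = 19, 19, 19 ✓
(Status=610, Warehouse=F39): 3 rows → CustID takes values {19, 11} — violation
(Status=615, Warehouse=F22): 1 row → CustID = 14 ✓
(Status=612, Warehouse=F39): 1 row → CustID = 11 ✓
Two rows agree on {Status, Warehouse} but differ on CustID, so {Status, Warehouse} → CustID does not hold.

No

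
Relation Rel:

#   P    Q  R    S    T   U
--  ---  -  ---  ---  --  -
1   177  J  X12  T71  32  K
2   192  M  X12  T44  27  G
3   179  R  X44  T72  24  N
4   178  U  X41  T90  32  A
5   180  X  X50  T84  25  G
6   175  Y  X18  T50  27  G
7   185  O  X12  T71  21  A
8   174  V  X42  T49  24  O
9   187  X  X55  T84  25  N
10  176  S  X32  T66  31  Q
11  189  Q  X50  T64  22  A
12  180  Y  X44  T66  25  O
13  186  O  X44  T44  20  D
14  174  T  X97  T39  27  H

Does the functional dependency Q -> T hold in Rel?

No

Q=J: row 1 → T = 32 ✓
Q=M: row 2 → T = 27 ✓
Q=R: row 3 → T = 24 ✓
Q=U: row 4 → T = 32 ✓
Q=X: rows 5, 9 → T = 25, 25 ✓
Q=Y: rows 6, 12 → T takes values {27, 25} — violation
Q=O: rows 7, 13 → T takes values {21, 20} — violation
Q=V: row 8 → T = 24 ✓
Q=S: row 10 → T = 31 ✓
Q=Q: row 11 → T = 22 ✓
Q=T: row 14 → T = 27 ✓
Two rows agree on Q but differ on T, so Q -> T does not hold.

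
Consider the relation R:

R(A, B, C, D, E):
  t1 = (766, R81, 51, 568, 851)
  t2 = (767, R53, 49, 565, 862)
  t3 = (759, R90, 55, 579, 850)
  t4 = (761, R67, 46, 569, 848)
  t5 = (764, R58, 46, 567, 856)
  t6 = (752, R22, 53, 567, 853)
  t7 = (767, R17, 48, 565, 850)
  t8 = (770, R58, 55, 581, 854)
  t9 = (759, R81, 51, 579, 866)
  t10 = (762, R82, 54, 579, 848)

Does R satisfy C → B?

No

C=51: rows 1, 9 → B = R81, R81 ✓
C=49: row 2 → B = R53 ✓
C=55: rows 3, 8 → B takes values {R90, R58} — violation
C=46: rows 4, 5 → B takes values {R67, R58} — violation
C=53: row 6 → B = R22 ✓
C=48: row 7 → B = R17 ✓
C=54: row 10 → B = R82 ✓
Two rows agree on C but differ on B, so C → B does not hold.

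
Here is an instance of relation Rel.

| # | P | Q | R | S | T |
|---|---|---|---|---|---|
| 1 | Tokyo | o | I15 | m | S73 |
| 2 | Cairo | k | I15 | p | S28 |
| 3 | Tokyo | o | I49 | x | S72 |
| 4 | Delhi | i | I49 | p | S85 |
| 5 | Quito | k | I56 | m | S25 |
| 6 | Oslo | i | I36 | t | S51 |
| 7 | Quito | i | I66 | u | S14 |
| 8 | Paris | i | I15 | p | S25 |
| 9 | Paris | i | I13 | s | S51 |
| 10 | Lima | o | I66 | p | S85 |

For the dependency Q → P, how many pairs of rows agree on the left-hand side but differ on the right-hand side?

12

Q=o: violating pairs (1,10), (3,10) — 2 pairs.
Q=k: violating pairs (2,5) — 1 pair.
Q=i: violating pairs (4,6), (4,7), (4,8), (4,9), (6,7), (6,8), (6,9), (7,8), (7,9) — 9 pairs.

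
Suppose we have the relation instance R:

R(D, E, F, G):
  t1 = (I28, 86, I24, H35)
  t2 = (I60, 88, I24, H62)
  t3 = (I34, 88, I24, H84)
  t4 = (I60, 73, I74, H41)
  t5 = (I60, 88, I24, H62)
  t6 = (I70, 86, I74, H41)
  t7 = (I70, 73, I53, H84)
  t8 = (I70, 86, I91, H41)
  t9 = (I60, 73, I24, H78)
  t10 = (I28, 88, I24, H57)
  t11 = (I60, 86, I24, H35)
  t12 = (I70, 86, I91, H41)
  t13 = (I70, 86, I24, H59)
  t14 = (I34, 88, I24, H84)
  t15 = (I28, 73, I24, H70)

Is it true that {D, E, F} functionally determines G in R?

(D=I28, E=86, F=I24): row 1 → G = H35 ✓
(D=I60, E=88, F=I24): rows 2, 5 → G = H62, H62 ✓
(D=I34, E=88, F=I24): rows 3, 14 → G = H84, H84 ✓
(D=I60, E=73, F=I74): row 4 → G = H41 ✓
(D=I70, E=86, F=I74): row 6 → G = H41 ✓
(D=I70, E=73, F=I53): row 7 → G = H84 ✓
(D=I70, E=86, F=I91): rows 8, 12 → G = H41, H41 ✓
(D=I60, E=73, F=I24): row 9 → G = H78 ✓
(D=I28, E=88, F=I24): row 10 → G = H57 ✓
(D=I60, E=86, F=I24): row 11 → G = H35 ✓
(D=I70, E=86, F=I24): row 13 → G = H59 ✓
(D=I28, E=73, F=I24): row 15 → G = H70 ✓
Every {D, E, F} value is associated with a single G value, so {D, E, F} -> G holds.

Yes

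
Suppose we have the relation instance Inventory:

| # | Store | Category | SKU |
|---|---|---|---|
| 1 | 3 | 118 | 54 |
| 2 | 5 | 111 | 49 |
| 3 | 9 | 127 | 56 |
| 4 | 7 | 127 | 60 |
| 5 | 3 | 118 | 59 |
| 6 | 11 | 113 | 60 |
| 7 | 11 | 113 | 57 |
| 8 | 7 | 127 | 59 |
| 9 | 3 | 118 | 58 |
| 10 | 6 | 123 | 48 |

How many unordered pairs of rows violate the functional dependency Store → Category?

0

Store=3: all 3 rows agree on Category — 0 pairs.
Store=7: all 2 rows agree on Category — 0 pairs.
Store=11: all 2 rows agree on Category — 0 pairs.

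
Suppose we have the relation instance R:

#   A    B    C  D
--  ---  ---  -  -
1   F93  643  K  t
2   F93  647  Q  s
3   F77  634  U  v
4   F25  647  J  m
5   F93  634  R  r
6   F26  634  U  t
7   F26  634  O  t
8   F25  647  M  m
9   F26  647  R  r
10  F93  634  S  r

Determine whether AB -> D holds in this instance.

Yes

(A=F93, B=643): row 1 → D = t ✓
(A=F93, B=647): row 2 → D = s ✓
(A=F77, B=634): row 3 → D = v ✓
(A=F25, B=647): rows 4, 8 → D = m, m ✓
(A=F93, B=634): rows 5, 10 → D = r, r ✓
(A=F26, B=634): rows 6, 7 → D = t, t ✓
(A=F26, B=647): row 9 → D = r ✓
Every AB value is associated with a single D value, so AB -> D holds.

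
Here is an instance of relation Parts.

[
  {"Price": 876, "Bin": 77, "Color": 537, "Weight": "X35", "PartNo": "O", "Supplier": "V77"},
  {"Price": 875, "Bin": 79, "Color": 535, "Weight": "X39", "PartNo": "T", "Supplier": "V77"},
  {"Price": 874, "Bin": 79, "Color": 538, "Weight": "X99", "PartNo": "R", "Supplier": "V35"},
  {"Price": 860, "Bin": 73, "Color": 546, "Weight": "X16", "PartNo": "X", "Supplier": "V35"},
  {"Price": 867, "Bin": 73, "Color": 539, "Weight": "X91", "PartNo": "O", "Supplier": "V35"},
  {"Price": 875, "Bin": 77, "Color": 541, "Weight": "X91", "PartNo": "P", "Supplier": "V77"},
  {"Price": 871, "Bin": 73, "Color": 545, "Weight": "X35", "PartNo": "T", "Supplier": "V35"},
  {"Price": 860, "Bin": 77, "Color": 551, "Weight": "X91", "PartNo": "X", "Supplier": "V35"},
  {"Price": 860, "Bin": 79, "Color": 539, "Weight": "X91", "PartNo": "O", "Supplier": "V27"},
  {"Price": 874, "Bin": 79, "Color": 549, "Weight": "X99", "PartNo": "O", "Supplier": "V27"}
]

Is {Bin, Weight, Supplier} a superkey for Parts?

Yes

All 10 rows have distinct {Bin, Weight, Supplier} values, so {Bin, Weight, Supplier} → (all attributes) holds and {Bin, Weight, Supplier} is a superkey.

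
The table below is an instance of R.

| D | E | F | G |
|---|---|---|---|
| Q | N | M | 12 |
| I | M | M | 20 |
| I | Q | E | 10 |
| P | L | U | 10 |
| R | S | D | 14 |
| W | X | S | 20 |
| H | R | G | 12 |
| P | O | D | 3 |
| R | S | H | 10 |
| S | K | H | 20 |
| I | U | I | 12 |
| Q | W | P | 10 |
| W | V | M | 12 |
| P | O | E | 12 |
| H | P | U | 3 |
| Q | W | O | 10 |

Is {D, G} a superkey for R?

No

Two distinct rows share (D=Q, G=10), so {D, G} does not determine every attribute — not a superkey.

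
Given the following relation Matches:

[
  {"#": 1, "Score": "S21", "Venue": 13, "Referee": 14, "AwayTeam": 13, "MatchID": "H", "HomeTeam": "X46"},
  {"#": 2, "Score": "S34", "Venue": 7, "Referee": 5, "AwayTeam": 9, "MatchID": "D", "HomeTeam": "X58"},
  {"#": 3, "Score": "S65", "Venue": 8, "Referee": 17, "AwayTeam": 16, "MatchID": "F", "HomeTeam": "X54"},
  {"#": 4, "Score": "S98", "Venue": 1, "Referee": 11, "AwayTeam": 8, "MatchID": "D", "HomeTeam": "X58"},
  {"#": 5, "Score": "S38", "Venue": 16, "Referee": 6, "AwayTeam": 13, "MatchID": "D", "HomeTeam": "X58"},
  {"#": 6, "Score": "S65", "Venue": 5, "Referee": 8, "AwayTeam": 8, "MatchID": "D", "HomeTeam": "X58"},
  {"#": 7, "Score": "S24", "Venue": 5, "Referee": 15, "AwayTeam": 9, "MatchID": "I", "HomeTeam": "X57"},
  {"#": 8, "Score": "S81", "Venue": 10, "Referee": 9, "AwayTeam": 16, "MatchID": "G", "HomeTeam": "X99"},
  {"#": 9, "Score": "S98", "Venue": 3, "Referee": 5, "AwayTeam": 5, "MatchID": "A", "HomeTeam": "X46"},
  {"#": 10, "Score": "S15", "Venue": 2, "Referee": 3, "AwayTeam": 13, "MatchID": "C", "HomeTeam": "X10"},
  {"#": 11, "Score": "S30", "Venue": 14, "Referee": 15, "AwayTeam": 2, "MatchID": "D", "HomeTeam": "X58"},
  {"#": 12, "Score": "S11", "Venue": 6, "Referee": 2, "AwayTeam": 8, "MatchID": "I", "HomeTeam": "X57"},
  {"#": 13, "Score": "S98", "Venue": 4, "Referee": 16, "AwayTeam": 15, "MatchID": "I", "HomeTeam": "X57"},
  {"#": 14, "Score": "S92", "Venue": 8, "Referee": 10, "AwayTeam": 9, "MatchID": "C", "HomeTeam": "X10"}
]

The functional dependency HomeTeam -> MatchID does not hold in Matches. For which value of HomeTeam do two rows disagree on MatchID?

HomeTeam=X46: rows 1, 9 → MatchID takes values {H, A} — violation
HomeTeam=X58: rows 2, 4, 5, 6, 11 → MatchID = D, D, D, D, D ✓
HomeTeam=X54: row 3 → MatchID = F ✓
HomeTeam=X57: rows 7, 12, 13 → MatchID = I, I, I ✓
HomeTeam=X99: row 8 → MatchID = G ✓
HomeTeam=X10: rows 10, 14 → MatchID = C, C ✓
The only HomeTeam value with inconsistent MatchID is HomeTeam=X46.

X46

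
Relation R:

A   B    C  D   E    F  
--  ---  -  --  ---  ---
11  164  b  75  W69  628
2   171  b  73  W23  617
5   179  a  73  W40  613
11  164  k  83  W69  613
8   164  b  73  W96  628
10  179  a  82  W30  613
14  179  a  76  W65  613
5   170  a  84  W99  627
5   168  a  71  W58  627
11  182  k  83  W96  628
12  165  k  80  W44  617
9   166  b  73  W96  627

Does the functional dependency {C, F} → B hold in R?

No

(C=b, F=628): 2 rows → B = 164, 164 ✓
(C=b, F=617): 1 row → B = 171 ✓
(C=a, F=613): 3 rows → B = 179, 179, 179 ✓
(C=k, F=613): 1 row → B = 164 ✓
(C=a, F=627): 2 rows → B takes values {170, 168} — violation
(C=k, F=628): 1 row → B = 182 ✓
(C=k, F=617): 1 row → B = 165 ✓
(C=b, F=627): 1 row → B = 166 ✓
Two rows agree on {C, F} but differ on B, so {C, F} → B does not hold.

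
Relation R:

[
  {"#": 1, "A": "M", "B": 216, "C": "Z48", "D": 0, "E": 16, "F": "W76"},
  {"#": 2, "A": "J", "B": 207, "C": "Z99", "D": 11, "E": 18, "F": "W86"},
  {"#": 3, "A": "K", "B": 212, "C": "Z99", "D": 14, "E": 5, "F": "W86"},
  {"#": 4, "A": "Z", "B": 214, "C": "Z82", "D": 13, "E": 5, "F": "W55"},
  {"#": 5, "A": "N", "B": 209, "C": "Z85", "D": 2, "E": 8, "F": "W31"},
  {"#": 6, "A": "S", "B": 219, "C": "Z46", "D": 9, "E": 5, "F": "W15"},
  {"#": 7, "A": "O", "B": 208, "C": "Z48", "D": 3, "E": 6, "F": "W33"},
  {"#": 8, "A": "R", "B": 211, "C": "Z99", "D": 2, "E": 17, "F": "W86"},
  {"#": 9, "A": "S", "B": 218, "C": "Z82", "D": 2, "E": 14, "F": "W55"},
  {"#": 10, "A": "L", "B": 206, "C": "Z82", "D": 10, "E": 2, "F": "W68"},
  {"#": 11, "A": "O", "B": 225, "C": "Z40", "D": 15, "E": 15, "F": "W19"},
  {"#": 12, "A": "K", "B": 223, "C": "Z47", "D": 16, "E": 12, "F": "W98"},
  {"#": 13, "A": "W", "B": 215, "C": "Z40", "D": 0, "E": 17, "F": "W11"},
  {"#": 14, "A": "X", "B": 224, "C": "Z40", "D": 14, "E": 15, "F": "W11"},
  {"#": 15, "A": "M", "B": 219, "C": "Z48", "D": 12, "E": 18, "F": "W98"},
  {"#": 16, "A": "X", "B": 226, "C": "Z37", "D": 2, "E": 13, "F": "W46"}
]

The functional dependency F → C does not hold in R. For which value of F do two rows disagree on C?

F=W76: row 1 → C = Z48 ✓
F=W86: rows 2, 3, 8 → C = Z99, Z99, Z99 ✓
F=W55: rows 4, 9 → C = Z82, Z82 ✓
F=W31: row 5 → C = Z85 ✓
F=W15: row 6 → C = Z46 ✓
F=W33: row 7 → C = Z48 ✓
F=W68: row 10 → C = Z82 ✓
F=W19: row 11 → C = Z40 ✓
F=W98: rows 12, 15 → C takes values {Z47, Z48} — violation
F=W11: rows 13, 14 → C = Z40, Z40 ✓
F=W46: row 16 → C = Z37 ✓
The only F value with inconsistent C is F=W98.

W98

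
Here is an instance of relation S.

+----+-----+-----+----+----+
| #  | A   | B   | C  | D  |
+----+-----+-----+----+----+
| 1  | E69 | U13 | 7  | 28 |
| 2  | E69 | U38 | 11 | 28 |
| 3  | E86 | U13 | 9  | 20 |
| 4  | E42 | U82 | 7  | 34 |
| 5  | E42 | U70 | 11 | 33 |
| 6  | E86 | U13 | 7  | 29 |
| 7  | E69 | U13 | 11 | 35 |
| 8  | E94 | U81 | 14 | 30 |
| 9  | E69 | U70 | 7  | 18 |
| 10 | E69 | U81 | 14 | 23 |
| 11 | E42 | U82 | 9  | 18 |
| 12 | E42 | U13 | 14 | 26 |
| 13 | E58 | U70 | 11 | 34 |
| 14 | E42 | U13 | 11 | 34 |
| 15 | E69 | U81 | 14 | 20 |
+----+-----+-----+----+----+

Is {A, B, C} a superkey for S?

No

Rows 10 and 15 have the same {A, B, C} value (A=E69, B=U81, C=14) but are distinct tuples, so {A, B, C} does not determine every attribute — not a superkey.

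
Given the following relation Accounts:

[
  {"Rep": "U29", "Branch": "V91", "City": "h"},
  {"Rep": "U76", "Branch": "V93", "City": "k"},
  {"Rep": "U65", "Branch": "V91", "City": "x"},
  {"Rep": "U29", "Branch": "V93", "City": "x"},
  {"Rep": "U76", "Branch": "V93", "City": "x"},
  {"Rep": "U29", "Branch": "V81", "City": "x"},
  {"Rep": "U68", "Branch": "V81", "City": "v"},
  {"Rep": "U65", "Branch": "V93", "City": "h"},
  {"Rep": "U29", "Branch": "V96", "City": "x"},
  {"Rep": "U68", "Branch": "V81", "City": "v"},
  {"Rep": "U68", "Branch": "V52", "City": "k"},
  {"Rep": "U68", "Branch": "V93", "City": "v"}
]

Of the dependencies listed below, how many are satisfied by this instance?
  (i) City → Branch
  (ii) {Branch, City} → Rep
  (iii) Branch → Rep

(i) City → Branch: City=h: 2 rows → Branch takes values {V91, V93} — violation; City=k: 2 rows → Branch takes values {V93, V52} — violation; City=x: 5 rows → Branch takes values {V91, V93, V81, V96} — violation; City=v: 3 rows → Branch takes values {V81, V93} — violation — fails.
(ii) {Branch, City} → Rep: (Branch=V93, City=x): 2 rows → Rep takes values {U29, U76} — violation — fails.
(iii) Branch → Rep: Branch=V91: 2 rows → Rep takes values {U29, U65} — violation; Branch=V93: 5 rows → Rep takes values {U76, U29, U65, U68} — violation; Branch=V81: 3 rows → Rep takes values {U29, U68} — violation — fails.
None of the 3 dependencies hold.

0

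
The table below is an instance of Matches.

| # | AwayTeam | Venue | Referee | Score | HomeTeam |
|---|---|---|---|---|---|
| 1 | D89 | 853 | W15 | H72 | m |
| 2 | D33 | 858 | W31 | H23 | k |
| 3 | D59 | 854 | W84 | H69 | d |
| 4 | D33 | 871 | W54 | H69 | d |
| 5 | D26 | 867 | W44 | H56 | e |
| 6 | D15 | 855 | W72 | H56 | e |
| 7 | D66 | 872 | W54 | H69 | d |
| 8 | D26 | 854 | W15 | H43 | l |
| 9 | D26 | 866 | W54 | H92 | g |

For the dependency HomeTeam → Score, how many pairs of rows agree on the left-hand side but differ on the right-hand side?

HomeTeam=d: all 3 rows agree on Score — 0 pairs.
HomeTeam=e: all 2 rows agree on Score — 0 pairs.

0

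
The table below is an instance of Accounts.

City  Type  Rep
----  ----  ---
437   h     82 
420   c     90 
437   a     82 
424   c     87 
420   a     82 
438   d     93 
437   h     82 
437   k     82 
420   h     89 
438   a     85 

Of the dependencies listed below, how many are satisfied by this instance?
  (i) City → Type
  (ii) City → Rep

0

(i) City → Type: City=437: 4 rows → Type takes values {h, a, k} — violation; City=420: 3 rows → Type takes values {c, a, h} — violation; City=438: 2 rows → Type takes values {d, a} — violation — fails.
(ii) City → Rep: City=420: 3 rows → Rep takes values {90, 82, 89} — violation; City=438: 2 rows → Rep takes values {93, 85} — violation — fails.
None of the 2 dependencies hold.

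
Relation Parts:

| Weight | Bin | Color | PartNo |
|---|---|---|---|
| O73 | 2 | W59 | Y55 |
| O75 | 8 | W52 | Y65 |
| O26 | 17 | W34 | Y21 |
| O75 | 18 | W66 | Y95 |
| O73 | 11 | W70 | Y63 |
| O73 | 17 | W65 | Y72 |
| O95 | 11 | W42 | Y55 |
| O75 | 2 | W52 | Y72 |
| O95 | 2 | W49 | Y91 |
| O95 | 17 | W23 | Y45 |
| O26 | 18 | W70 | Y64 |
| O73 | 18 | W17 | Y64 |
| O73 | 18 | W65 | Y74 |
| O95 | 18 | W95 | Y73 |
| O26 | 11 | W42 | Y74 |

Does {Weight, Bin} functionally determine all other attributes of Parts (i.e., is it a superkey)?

Two distinct rows share (Weight=O73, Bin=18), so {Weight, Bin} does not determine every attribute — not a superkey.

No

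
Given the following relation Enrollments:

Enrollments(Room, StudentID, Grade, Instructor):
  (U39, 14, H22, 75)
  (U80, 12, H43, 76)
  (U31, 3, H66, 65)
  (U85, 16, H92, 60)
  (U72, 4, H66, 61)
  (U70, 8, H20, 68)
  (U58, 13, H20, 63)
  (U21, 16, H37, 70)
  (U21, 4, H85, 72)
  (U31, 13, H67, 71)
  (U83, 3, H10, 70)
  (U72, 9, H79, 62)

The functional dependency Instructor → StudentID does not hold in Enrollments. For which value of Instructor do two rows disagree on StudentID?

70

Instructor=75: 1 row → StudentID = 14 ✓
Instructor=76: 1 row → StudentID = 12 ✓
Instructor=65: 1 row → StudentID = 3 ✓
Instructor=60: 1 row → StudentID = 16 ✓
Instructor=61: 1 row → StudentID = 4 ✓
Instructor=68: 1 row → StudentID = 8 ✓
Instructor=63: 1 row → StudentID = 13 ✓
Instructor=70: 2 rows → StudentID takes values {16, 3} — violation
Instructor=72: 1 row → StudentID = 4 ✓
Instructor=71: 1 row → StudentID = 13 ✓
Instructor=62: 1 row → StudentID = 9 ✓
The only Instructor value with inconsistent StudentID is Instructor=70.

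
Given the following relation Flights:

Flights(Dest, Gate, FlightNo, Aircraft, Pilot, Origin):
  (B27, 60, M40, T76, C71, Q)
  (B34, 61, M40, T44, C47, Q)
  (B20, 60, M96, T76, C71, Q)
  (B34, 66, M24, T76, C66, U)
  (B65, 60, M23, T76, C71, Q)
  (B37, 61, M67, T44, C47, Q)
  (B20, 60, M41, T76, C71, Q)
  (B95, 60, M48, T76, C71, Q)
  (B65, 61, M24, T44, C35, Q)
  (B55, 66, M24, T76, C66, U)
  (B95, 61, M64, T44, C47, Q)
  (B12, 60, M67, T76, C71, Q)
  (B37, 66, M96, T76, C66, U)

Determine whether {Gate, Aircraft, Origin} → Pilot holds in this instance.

No

(Gate=60, Aircraft=T76, Origin=Q): 6 rows → Pilot = C71, C71, C71, C71, C71, C71 ✓
(Gate=61, Aircraft=T44, Origin=Q): 4 rows → Pilot takes values {C47, C35} — violation
(Gate=66, Aircraft=T76, Origin=U): 3 rows → Pilot = C66, C66, C66 ✓
Two rows agree on {Gate, Aircraft, Origin} but differ on Pilot, so {Gate, Aircraft, Origin} → Pilot does not hold.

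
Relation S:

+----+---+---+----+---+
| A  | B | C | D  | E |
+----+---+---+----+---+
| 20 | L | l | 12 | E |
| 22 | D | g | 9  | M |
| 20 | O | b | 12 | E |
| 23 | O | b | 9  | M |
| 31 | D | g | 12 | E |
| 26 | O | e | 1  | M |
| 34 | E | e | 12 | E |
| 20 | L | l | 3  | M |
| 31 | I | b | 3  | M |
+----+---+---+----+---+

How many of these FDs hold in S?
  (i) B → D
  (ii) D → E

(i) B → D: B=L: 2 rows → D takes values {12, 3} — violation; B=D: 2 rows → D takes values {9, 12} — violation; B=O: 3 rows → D takes values {12, 9, 1} — violation — fails.
(ii) D → E: every LHS value maps to a single RHS value — holds.
1 of the 2 dependencies holds.

1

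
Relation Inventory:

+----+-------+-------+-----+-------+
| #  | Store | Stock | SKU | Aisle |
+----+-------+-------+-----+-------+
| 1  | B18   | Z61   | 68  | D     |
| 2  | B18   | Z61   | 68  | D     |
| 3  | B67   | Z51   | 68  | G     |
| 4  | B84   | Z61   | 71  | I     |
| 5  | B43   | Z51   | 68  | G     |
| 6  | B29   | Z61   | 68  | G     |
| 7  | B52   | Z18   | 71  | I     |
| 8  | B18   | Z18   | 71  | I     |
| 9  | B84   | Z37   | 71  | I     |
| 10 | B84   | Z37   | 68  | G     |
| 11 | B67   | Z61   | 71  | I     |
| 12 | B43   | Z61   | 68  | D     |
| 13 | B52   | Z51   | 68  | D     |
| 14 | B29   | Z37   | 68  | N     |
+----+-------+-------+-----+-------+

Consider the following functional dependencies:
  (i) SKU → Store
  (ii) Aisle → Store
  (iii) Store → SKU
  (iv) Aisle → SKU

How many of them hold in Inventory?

1

(i) SKU → Store: SKU=68: rows 1, 2, 3, 5, 6, 10, 12, 13, 14 → Store takes values {B18, B67, B43, B29, B84, B52} — violation; SKU=71: rows 4, 7, 8, 9, 11 → Store takes values {B84, B52, B18, B67} — violation — fails.
(ii) Aisle → Store: Aisle=D: rows 1, 2, 12, 13 → Store takes values {B18, B43, B52} — violation; Aisle=G: rows 3, 5, 6, 10 → Store takes values {B67, B43, B29, B84} — violation; Aisle=I: rows 4, 7, 8, 9, 11 → Store takes values {B84, B52, B18, B67} — violation — fails.
(iii) Store → SKU: Store=B18: rows 1, 2, 8 → SKU takes values {68, 71} — violation; Store=B67: rows 3, 11 → SKU takes values {68, 71} — violation; Store=B84: rows 4, 9, 10 → SKU takes values {71, 68} — violation; Store=B52: rows 7, 13 → SKU takes values {71, 68} — violation — fails.
(iv) Aisle → SKU: every LHS value maps to a single RHS value — holds.
1 of the 4 dependencies holds.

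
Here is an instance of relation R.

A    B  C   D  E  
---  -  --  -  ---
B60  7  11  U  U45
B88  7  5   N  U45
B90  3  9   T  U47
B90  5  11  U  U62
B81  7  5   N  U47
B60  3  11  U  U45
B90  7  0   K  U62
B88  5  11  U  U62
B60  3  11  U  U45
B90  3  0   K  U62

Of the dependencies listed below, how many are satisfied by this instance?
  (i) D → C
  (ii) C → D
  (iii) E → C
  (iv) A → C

(i) D → C: every LHS value maps to a single RHS value — holds.
(ii) C → D: every LHS value maps to a single RHS value — holds.
(iii) E → C: E=U45: 4 rows → C takes values {11, 5} — violation; E=U47: 2 rows → C takes values {9, 5} — violation; E=U62: 4 rows → C takes values {11, 0} — violation — fails.
(iv) A → C: A=B88: 2 rows → C takes values {5, 11} — violation; A=B90: 4 rows → C takes values {9, 11, 0} — violation — fails.
2 of the 4 dependencies hold.

2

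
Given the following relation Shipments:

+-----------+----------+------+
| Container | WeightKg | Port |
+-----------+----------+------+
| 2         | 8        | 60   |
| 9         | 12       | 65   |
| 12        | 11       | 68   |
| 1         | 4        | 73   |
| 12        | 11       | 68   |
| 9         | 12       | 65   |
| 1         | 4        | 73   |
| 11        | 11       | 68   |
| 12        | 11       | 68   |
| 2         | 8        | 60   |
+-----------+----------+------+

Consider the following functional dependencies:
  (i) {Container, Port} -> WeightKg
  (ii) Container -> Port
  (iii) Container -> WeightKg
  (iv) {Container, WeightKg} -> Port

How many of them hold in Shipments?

(i) {Container, Port} -> WeightKg: every LHS value maps to a single RHS value — holds.
(ii) Container -> Port: every LHS value maps to a single RHS value — holds.
(iii) Container -> WeightKg: every LHS value maps to a single RHS value — holds.
(iv) {Container, WeightKg} -> Port: every LHS value maps to a single RHS value — holds.
4 of the 4 dependencies hold.

4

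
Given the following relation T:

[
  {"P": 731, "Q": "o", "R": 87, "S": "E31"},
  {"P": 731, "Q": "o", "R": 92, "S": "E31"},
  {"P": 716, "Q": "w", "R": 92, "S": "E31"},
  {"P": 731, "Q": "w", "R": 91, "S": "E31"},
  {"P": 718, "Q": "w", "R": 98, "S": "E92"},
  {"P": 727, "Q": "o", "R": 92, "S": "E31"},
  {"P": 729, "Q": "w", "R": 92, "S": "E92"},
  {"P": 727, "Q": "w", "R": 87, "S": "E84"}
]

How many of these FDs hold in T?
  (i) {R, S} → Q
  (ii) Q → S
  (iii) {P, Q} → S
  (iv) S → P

1

(i) {R, S} → Q: (R=92, S=E31): 3 rows → Q takes values {o, w} — violation — fails.
(ii) Q → S: Q=w: 5 rows → S takes values {E31, E92, E84} — violation — fails.
(iii) {P, Q} → S: every LHS value maps to a single RHS value — holds.
(iv) S → P: S=E31: 5 rows → P takes values {731, 716, 727} — violation; S=E92: 2 rows → P takes values {718, 729} — violation — fails.
1 of the 4 dependencies holds.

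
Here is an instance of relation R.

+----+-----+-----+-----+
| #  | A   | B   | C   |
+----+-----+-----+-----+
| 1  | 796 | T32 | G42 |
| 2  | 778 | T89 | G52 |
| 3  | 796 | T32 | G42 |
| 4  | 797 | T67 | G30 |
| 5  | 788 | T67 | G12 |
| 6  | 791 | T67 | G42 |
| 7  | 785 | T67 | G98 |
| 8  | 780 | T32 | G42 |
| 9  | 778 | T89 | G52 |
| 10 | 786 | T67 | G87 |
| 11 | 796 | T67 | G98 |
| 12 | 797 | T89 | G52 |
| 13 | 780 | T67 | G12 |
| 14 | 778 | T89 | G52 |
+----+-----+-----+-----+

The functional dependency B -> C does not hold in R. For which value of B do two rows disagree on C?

T67

B=T32: rows 1, 3, 8 → C = G42, G42, G42 ✓
B=T89: rows 2, 9, 12, 14 → C = G52, G52, G52, G52 ✓
B=T67: rows 4, 5, 6, 7, 10, 11, 13 → C takes values {G30, G12, G42, G98, G87} — violation
The only B value with inconsistent C is B=T67.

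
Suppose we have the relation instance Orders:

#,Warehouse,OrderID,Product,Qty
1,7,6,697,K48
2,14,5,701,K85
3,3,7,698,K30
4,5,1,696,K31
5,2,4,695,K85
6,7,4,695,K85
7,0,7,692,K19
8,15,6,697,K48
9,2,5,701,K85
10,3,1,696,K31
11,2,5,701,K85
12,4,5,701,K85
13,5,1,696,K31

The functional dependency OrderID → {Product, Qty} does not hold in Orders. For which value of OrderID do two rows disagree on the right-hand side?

OrderID=6: rows 1, 8 → {Product,Qty} = (697, K48), (697, K48) ✓
OrderID=5: rows 2, 9, 11, 12 → {Product,Qty} = (701, K85), (701, K85), (701, K85), (701, K85) ✓
OrderID=7: rows 3, 7 → {Product,Qty} takes values {(698, K30), (692, K19)} — violation
OrderID=1: rows 4, 10, 13 → {Product,Qty} = (696, K31), (696, K31), (696, K31) ✓
OrderID=4: rows 5, 6 → {Product,Qty} = (695, K85), (695, K85) ✓
The only OrderID value with inconsistent RHS is OrderID=7.

7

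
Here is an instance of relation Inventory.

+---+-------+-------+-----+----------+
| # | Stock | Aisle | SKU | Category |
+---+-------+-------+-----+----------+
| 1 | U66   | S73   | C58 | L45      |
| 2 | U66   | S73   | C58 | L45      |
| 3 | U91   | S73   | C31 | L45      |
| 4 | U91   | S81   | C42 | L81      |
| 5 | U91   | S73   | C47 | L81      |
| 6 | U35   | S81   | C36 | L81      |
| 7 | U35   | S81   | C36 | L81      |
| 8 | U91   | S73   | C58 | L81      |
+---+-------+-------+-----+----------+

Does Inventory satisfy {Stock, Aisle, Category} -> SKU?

(Stock=U66, Aisle=S73, Category=L45): rows 1, 2 → SKU = C58, C58 ✓
(Stock=U91, Aisle=S73, Category=L45): row 3 → SKU = C31 ✓
(Stock=U91, Aisle=S81, Category=L81): row 4 → SKU = C42 ✓
(Stock=U91, Aisle=S73, Category=L81): rows 5, 8 → SKU takes values {C47, C58} — violation
(Stock=U35, Aisle=S81, Category=L81): rows 6, 7 → SKU = C36, C36 ✓
Two rows agree on {Stock, Aisle, Category} but differ on SKU, so {Stock, Aisle, Category} -> SKU does not hold.

No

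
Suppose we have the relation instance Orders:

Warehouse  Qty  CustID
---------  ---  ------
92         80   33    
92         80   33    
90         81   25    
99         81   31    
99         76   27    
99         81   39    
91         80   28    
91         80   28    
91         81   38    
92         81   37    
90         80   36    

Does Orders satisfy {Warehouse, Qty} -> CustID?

No

(Warehouse=92, Qty=80): 2 rows → CustID = 33, 33 ✓
(Warehouse=90, Qty=81): 1 row → CustID = 25 ✓
(Warehouse=99, Qty=81): 2 rows → CustID takes values {31, 39} — violation
(Warehouse=99, Qty=76): 1 row → CustID = 27 ✓
(Warehouse=91, Qty=80): 2 rows → CustID = 28, 28 ✓
(Warehouse=91, Qty=81): 1 row → CustID = 38 ✓
(Warehouse=92, Qty=81): 1 row → CustID = 37 ✓
(Warehouse=90, Qty=80): 1 row → CustID = 36 ✓
Two rows agree on {Warehouse, Qty} but differ on CustID, so {Warehouse, Qty} -> CustID does not hold.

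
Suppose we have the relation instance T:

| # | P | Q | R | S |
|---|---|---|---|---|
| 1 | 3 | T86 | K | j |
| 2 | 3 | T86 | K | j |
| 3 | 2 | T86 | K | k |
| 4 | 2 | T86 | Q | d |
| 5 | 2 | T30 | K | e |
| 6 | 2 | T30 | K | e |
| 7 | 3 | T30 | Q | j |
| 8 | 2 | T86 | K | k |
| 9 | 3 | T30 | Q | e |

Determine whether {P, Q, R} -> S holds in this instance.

(P=3, Q=T86, R=K): rows 1, 2 → S = j, j ✓
(P=2, Q=T86, R=K): rows 3, 8 → S = k, k ✓
(P=2, Q=T86, R=Q): row 4 → S = d ✓
(P=2, Q=T30, R=K): rows 5, 6 → S = e, e ✓
(P=3, Q=T30, R=Q): rows 7, 9 → S takes values {j, e} — violation
Two rows agree on {P, Q, R} but differ on S, so {P, Q, R} -> S does not hold.

No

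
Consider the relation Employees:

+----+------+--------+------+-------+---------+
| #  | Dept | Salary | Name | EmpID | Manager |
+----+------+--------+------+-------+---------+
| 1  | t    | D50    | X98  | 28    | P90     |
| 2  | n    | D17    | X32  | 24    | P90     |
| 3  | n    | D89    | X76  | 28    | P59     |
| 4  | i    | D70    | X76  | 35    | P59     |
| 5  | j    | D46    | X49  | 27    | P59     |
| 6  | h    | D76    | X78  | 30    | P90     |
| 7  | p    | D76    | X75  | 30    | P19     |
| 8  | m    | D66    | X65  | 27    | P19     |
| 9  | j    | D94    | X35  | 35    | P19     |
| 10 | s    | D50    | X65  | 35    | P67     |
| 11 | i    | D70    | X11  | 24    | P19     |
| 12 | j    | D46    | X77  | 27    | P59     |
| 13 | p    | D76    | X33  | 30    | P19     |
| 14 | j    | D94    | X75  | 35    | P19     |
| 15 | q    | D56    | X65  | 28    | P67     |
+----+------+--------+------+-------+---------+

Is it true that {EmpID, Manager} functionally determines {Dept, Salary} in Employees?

(EmpID=28, Manager=P90): row 1 → {Dept,Salary} = (t, D50) ✓
(EmpID=24, Manager=P90): row 2 → {Dept,Salary} = (n, D17) ✓
(EmpID=28, Manager=P59): row 3 → {Dept,Salary} = (n, D89) ✓
(EmpID=35, Manager=P59): row 4 → {Dept,Salary} = (i, D70) ✓
(EmpID=27, Manager=P59): rows 5, 12 → {Dept,Salary} = (j, D46), (j, D46) ✓
(EmpID=30, Manager=P90): row 6 → {Dept,Salary} = (h, D76) ✓
(EmpID=30, Manager=P19): rows 7, 13 → {Dept,Salary} = (p, D76), (p, D76) ✓
(EmpID=27, Manager=P19): row 8 → {Dept,Salary} = (m, D66) ✓
(EmpID=35, Manager=P19): rows 9, 14 → {Dept,Salary} = (j, D94), (j, D94) ✓
(EmpID=35, Manager=P67): row 10 → {Dept,Salary} = (s, D50) ✓
(EmpID=24, Manager=P19): row 11 → {Dept,Salary} = (i, D70) ✓
(EmpID=28, Manager=P67): row 15 → {Dept,Salary} = (q, D56) ✓
Every {EmpID, Manager} value is associated with a single {Dept, Salary} value, so {EmpID, Manager} -> {Dept, Salary} holds.

Yes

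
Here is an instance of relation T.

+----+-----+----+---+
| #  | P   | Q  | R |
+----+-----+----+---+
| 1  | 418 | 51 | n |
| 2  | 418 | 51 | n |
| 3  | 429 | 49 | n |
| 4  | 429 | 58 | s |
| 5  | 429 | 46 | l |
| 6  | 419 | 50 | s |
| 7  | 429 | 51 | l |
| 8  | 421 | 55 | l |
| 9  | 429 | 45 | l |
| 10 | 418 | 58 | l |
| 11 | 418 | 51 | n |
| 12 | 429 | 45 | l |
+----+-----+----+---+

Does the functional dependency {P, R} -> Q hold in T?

(P=418, R=n): rows 1, 2, 11 → Q = 51, 51, 51 ✓
(P=429, R=n): row 3 → Q = 49 ✓
(P=429, R=s): row 4 → Q = 58 ✓
(P=429, R=l): rows 5, 7, 9, 12 → Q takes values {46, 51, 45} — violation
(P=419, R=s): row 6 → Q = 50 ✓
(P=421, R=l): row 8 → Q = 55 ✓
(P=418, R=l): row 10 → Q = 58 ✓
Two rows agree on {P, R} but differ on Q, so {P, R} -> Q does not hold.

No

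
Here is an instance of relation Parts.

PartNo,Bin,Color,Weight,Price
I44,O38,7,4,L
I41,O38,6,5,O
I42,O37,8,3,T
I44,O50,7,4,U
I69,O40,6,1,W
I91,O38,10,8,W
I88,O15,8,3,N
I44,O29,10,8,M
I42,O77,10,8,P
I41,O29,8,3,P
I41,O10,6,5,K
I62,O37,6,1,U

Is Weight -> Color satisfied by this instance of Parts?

Yes

Weight=4: 2 rows → Color = 7, 7 ✓
Weight=5: 2 rows → Color = 6, 6 ✓
Weight=3: 3 rows → Color = 8, 8, 8 ✓
Weight=1: 2 rows → Color = 6, 6 ✓
Weight=8: 3 rows → Color = 10, 10, 10 ✓
Every Weight value is associated with a single Color value, so Weight -> Color holds.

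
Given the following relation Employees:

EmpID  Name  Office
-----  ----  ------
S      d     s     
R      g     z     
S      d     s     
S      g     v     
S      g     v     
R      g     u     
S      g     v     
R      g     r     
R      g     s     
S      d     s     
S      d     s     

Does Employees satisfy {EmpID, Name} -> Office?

No

(EmpID=S, Name=d): 4 rows → Office = s, s, s, s ✓
(EmpID=R, Name=g): 4 rows → Office takes values {z, u, r, s} — violation
(EmpID=S, Name=g): 3 rows → Office = v, v, v ✓
Two rows agree on {EmpID, Name} but differ on Office, so {EmpID, Name} -> Office does not hold.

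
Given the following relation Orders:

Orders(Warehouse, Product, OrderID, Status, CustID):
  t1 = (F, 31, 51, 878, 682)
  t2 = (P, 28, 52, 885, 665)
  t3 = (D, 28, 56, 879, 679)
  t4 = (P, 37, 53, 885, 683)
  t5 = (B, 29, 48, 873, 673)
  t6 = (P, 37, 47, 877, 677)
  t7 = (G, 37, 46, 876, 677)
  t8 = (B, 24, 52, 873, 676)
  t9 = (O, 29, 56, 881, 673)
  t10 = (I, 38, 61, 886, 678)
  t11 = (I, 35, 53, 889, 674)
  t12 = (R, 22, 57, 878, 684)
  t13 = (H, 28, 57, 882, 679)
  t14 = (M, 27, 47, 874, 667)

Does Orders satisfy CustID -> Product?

CustID=682: row 1 → Product = 31 ✓
CustID=665: row 2 → Product = 28 ✓
CustID=679: rows 3, 13 → Product = 28, 28 ✓
CustID=683: row 4 → Product = 37 ✓
CustID=673: rows 5, 9 → Product = 29, 29 ✓
CustID=677: rows 6, 7 → Product = 37, 37 ✓
CustID=676: row 8 → Product = 24 ✓
CustID=678: row 10 → Product = 38 ✓
CustID=674: row 11 → Product = 35 ✓
CustID=684: row 12 → Product = 22 ✓
CustID=667: row 14 → Product = 27 ✓
Every CustID value is associated with a single Product value, so CustID -> Product holds.

Yes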